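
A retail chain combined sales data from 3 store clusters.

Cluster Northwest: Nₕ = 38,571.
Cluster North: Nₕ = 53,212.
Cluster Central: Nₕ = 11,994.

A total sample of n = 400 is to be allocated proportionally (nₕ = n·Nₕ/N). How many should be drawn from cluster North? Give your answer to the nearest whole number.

N = 38571 + 53212 + 11994 = 103777.
n_North = 400·53212/103777 = 205.101... → 205.

205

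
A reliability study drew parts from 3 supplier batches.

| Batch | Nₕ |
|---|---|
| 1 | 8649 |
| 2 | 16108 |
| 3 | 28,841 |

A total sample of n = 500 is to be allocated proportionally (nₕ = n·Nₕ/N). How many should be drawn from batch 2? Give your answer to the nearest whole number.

150

N = 8649 + 16108 + 28841 = 53598.
n_2 = 500·16108/53598 = 150.267... → 150.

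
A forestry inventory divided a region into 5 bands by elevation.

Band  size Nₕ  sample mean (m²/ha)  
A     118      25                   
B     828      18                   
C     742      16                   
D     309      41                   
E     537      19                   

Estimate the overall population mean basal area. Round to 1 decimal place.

20.8

N = 118 + 828 + 742 + 309 + 537 = 2534.
The stratified mean weights each stratum mean by its population share Nₕ/N.
Σ Nₕx̄ₕ = 118·25 + 828·18 + 742·16 + 309·41 + 537·19 = 2950 + 14904 + 11872 + 12669 + 10203 = 52598.
Divide by N: 52598 / 2534 = 20.757... → 20.8.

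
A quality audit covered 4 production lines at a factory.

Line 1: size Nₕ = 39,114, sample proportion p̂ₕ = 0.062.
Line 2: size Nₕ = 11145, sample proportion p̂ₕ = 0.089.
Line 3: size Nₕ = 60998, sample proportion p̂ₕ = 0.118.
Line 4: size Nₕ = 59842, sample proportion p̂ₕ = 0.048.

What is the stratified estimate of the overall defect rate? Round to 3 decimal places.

0.079

N = 39114 + 11145 + 60998 + 59842 = 171099.
Overall proportion = Σ (Nₕ/N)·p̂ₕ.
Σ Nₕp̂ₕ = 2425.068 + 991.905 + 7197.764 + 2872.416 = 13487.153.
13487.153 / 171099 = 0.07883... → 0.079.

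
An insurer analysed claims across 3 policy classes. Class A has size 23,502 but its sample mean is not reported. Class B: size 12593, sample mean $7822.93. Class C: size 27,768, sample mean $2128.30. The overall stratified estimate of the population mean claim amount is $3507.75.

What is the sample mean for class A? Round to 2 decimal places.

2825.40

Σ Nₕx̄ₕ = N·μ, so 23502·x̄_A = 63863·3507.75 − (12593·7822.93 + 27768·2128.30).
= 224015438.25 − 157612791.89 = 66402646.36.
x̄_A = 66402646.36 / 23502 = 2825.4041... → 2825.40.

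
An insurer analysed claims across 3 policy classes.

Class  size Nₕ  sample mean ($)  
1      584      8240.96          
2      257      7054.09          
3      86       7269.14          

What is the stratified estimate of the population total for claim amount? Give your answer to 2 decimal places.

1: 584·8240.96 = 4812720.64
2: 257·7054.09 = 1812901.13
3: 86·7269.14 = 625146.04
τ̂ = Σ Nₕx̄ₕ = 7250767.81.

7250767.81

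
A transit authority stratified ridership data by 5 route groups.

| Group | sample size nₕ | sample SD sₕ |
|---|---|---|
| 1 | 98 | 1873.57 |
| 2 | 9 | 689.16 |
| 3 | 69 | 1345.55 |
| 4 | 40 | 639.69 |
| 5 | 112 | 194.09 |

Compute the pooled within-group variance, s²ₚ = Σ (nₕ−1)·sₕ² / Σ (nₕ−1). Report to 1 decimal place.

Degrees of freedom: 97 + 8 + 68 + 39 + 111 = 323.
Σ(nₕ−1)sₕ² = 97·3510264.5449 + 8·474941.5056 + 68·1810504.8025 + 39·409203.2961 + 111·37670.9281 = 487549921.0371.
s²ₚ = 487549921.0371 / 323 = 1509442.480... → 1509442.5.

1509442.5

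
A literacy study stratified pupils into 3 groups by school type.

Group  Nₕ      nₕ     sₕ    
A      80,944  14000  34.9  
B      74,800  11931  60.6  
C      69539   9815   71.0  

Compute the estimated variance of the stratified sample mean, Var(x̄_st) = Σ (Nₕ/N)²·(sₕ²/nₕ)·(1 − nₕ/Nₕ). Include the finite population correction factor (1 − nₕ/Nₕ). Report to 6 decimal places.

0.079838

N = 225283. Term for each stratum: Wₕ²sₕ²/nₕ·(1−nₕ/Nₕ).
Var(x̄_st) = 0.009288857 + 0.028520012 + 0.042028789 = 0.079837659 → 0.079838.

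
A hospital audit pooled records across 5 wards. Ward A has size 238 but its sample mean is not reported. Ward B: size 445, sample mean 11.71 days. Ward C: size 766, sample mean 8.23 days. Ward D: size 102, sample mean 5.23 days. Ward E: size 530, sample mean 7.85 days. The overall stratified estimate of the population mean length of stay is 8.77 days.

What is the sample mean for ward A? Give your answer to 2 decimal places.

Σ Nₕx̄ₕ = N·μ, so 238·x̄_A = 2081·8.77 − (445·11.71 + 766·8.23 + 102·5.23 + 530·7.85).
= 18250.37 − 16209.09 = 2041.28.
x̄_A = 2041.28 / 238 = 8.5768... → 8.58.

8.58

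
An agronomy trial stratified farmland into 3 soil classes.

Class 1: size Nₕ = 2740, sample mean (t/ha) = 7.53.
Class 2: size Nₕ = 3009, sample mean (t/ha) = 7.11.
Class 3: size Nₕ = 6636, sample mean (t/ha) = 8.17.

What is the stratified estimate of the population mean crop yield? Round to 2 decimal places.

7.77

N = 2740 + 3009 + 6636 = 12385.
Weight each subgroup mean by Nₕ/N and sum.
Σ Nₕx̄ₕ = 2740·7.53 + 3009·7.11 + 6636·8.17 = 20632.2 + 21393.99 + 54216.12 = 96242.31.
Divide by N: 96242.31 / 12385 = 7.7709... → 7.77.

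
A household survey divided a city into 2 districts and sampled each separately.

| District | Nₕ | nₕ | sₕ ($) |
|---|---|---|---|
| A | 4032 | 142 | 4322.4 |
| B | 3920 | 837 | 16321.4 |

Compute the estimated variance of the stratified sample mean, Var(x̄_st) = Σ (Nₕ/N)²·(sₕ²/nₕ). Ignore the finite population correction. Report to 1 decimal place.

N = 7952. Term for each stratum: Wₕ²sₕ²/nₕ.
Var(x̄_st) = 33825.9396 + 77340.8161 = 111166.7556 → 111166.8.

111166.8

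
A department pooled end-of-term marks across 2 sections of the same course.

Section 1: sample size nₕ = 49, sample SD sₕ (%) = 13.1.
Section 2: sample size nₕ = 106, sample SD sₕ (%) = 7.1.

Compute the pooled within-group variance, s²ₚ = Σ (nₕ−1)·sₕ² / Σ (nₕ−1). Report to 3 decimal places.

88.434

1: (49−1)·13.1² = 48·171.61 = 8237.28
2: (106−1)·7.1² = 105·50.41 = 5293.05
Numerator = 13530.33; denominator = Σ(nₕ−1) = 153.
s²ₚ = 13530.33/153 = 88.43353... → 88.434.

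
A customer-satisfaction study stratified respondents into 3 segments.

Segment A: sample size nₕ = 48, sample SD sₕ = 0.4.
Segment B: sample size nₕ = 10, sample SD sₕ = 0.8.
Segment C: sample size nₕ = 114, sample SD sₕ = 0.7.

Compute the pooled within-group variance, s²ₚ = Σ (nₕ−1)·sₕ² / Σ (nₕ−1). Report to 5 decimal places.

Degrees of freedom: 47 + 9 + 113 = 169.
Σ(nₕ−1)sₕ² = 47·0.16 + 9·0.64 + 113·0.49 = 68.65.
s²ₚ = 68.65 / 169 = 0.4062130... → 0.40621.

0.40621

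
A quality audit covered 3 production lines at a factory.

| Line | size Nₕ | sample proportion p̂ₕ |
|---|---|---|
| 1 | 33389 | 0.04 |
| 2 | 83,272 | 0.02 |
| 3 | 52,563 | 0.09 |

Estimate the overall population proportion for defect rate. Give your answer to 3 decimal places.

N = 33389 + 83272 + 52563 = 169224.
Overall proportion = Σ (Nₕ/N)·p̂ₕ.
Σ Nₕp̂ₕ = 1335.56 + 1665.44 + 4730.67 = 7731.67.
7731.67 / 169224 = 0.04569... → 0.046.

0.046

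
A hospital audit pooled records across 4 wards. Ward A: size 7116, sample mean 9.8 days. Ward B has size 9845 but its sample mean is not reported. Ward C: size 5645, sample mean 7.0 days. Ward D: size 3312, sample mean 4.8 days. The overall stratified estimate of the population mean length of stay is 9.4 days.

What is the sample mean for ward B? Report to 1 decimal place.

12.0

N = 7116 + 9845 + 5645 + 3312 = 25918.
Overall total = μ·N = 9.4·25918 = 243629.2.
Subtract the known strata: 7116·9.8 + 5645·7.0 + 3312·4.8 = 125149.4.
Remaining total for ward B: 243629.2 − 125149.4 = 118479.8.
Divide by its size: 118479.8 / 9845 = 12.035... → 12.0.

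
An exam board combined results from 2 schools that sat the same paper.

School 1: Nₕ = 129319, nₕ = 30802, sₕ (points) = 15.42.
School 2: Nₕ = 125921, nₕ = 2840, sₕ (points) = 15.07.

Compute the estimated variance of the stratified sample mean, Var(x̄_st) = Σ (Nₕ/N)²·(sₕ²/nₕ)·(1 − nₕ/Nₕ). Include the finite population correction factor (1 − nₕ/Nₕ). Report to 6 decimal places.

N = 255240. Term for each stratum: Wₕ²sₕ²/nₕ·(1−nₕ/Nₕ).
Var(x̄_st) = 0.001509614 + 0.019023914 = 0.020533528 → 0.020534.

0.020534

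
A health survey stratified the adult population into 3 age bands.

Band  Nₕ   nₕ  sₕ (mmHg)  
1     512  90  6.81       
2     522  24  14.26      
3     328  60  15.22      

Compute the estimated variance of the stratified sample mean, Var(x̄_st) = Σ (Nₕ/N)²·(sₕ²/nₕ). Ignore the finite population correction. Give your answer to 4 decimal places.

1.5413

N = 1362; Wₕ = Nₕ/N.
band 1: (512/1362)²·6.81²/90 = 0.0728178
band 2: (522/1362)²·14.26²/24 = 1.2445565
band 3: (328/1362)²·15.22²/60 = 0.2239090
Sum = 1.5412832 → 1.5413.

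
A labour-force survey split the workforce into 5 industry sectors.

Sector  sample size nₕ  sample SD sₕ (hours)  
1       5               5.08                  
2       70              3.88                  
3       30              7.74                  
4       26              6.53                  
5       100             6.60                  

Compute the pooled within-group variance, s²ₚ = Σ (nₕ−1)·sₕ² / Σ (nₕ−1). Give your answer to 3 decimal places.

36.539

1: (5−1)·5.08² = 4·25.8064 = 103.2256
2: (70−1)·3.88² = 69·15.0544 = 1038.7536
3: (30−1)·7.74² = 29·59.9076 = 1737.3204
4: (26−1)·6.53² = 25·42.6409 = 1066.0225
5: (100−1)·6.60² = 99·43.56 = 4312.44
Numerator = 8257.7621; denominator = Σ(nₕ−1) = 226.
s²ₚ = 8257.7621/226 = 36.53877... → 36.539.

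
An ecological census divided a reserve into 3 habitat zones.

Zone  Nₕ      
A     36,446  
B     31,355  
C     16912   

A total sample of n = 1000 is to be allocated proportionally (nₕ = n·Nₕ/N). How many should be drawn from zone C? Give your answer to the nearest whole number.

Share of zone C = 16912/84713 = 0.19964.
Allocate 1000 × 0.19964 = 199.639... → 200.

200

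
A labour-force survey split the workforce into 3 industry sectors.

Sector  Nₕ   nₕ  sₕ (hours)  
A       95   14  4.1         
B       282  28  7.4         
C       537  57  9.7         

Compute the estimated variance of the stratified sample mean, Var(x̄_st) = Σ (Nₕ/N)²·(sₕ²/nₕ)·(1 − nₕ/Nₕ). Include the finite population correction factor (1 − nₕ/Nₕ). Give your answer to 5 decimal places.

0.68807

N = 914; Wₕ = Nₕ/N.
sector A: (95/914)²·4.1²/14·(1 − 14/95) = 0.01106002
sector B: (282/914)²·7.4²/28·(1 − 28/282) = 0.16768563
sector C: (537/914)²·9.7²/57·(1 − 57/537) = 0.50932119
Sum = 0.68806684 → 0.68807.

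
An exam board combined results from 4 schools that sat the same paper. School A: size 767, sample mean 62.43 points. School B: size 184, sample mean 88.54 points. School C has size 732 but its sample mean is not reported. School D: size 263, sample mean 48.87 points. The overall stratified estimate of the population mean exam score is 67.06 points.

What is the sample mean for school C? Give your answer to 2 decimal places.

N = 767 + 184 + 732 + 263 = 1946.
Overall total = μ·N = 67.06·1946 = 130498.76.
Subtract the known strata: 767·62.43 + 184·88.54 + 263·48.87 = 77027.98.
Remaining total for school C: 130498.76 − 77027.98 = 53470.78.
Divide by its size: 53470.78 / 732 = 73.0475... → 73.05.

73.05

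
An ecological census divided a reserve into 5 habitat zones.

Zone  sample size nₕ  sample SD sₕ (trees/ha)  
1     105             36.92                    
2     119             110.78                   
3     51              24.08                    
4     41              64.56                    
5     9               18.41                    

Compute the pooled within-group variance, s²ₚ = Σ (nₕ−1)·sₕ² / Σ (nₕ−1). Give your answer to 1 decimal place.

1: (105−1)·36.92² = 104·1363.0864 = 141760.9856
2: (119−1)·110.78² = 118·12272.2084 = 1448120.5912
3: (51−1)·24.08² = 50·579.8464 = 28992.32
4: (41−1)·64.56² = 40·4167.9936 = 166719.744
5: (9−1)·18.41² = 8·338.9281 = 2711.4248
Numerator = 1788305.0656; denominator = Σ(nₕ−1) = 320.
s²ₚ = 1788305.0656/320 = 5588.453... → 5588.5.

5588.5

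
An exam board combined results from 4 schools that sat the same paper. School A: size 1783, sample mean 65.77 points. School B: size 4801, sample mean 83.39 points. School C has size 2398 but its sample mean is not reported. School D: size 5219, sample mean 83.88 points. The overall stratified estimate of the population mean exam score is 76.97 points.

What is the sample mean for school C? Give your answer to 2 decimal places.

57.41

Σ Nₕx̄ₕ = N·μ, so 2398·x̄_C = 14201·76.97 − (1783·65.77 + 4801·83.39 + 5219·83.88).
= 1093050.97 − 955393.02 = 137657.95.
x̄_C = 137657.95 / 2398 = 57.4053... → 57.41.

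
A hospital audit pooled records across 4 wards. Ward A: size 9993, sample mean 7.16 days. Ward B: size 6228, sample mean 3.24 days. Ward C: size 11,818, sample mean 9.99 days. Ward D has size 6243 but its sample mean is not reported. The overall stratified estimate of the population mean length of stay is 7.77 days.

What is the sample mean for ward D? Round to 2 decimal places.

Σ Nₕx̄ₕ = N·μ, so 6243·x̄_D = 34282·7.77 − (9993·7.16 + 6228·3.24 + 11818·9.99).
= 266371.14 − 209790.42 = 56580.72.
x̄_D = 56580.72 / 6243 = 9.0631... → 9.06.

9.06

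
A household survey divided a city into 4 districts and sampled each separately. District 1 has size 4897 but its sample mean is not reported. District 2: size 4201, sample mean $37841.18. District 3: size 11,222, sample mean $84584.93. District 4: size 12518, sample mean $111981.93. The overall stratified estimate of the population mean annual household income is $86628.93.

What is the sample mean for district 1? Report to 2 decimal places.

Σ Nₕx̄ₕ = N·μ, so 4897·x̄_1 = 32838·86628.93 − (4201·37841.18 + 11222·84584.93 + 12518·111981.93).
= 2844720803.34 − 2509972681.38 = 334748121.96.
x̄_1 = 334748121.96 / 4897 = 68357.7950... → 68357.79.

68357.79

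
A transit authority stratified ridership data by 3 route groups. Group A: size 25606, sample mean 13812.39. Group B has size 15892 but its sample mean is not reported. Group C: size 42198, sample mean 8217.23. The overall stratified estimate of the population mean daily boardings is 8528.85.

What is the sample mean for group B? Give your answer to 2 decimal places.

Σ Nₕx̄ₕ = N·μ, so 15892·x̄_B = 83696·8528.85 − (25606·13812.39 + 42198·8217.23).
= 713830629.6 − 700430729.88 = 13399899.72.
x̄_B = 13399899.72 / 15892 = 843.1852... → 843.19.

843.19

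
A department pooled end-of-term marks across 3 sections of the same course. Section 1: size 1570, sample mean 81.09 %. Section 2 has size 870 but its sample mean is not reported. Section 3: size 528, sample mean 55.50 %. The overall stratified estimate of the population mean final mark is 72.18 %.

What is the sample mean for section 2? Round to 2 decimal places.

66.22

N = 1570 + 870 + 528 = 2968.
Overall total = μ·N = 72.18·2968 = 214230.24.
Subtract the known strata: 1570·81.09 + 528·55.50 = 156615.3.
Remaining total for section 2: 214230.24 − 156615.3 = 57614.94.
Divide by its size: 57614.94 / 870 = 66.2241... → 66.22.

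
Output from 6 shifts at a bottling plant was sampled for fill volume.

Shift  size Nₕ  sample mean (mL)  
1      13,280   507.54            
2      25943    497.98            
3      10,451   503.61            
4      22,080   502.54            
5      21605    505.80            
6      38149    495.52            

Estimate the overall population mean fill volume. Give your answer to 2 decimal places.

500.73

N = 13280 + 25943 + 10451 + 22080 + 21605 + 38149 = 131508.
Overall mean = Σ (Nₕ/N)·x̄ₕ — weight by population share, not a simple average.
Σ Nₕx̄ₕ = 13280·507.54 + 25943·497.98 + 10451·503.61 + 22080·502.54 + 21605·505.80 + 38149·495.52 = 6740131.2 + 12919095.14 + 5263228.11 + 11096083.2 + 10927809 + 18903592.48 = 65849939.13.
Divide by N: 65849939.13 / 131508 = 500.7295... → 500.73.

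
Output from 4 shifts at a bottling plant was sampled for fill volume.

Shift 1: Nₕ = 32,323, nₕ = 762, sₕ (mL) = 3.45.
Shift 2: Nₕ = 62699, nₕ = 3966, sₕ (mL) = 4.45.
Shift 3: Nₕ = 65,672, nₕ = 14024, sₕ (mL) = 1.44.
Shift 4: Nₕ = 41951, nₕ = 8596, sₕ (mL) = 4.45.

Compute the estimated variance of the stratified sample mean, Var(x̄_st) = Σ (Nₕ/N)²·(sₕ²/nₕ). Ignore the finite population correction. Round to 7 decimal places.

0.0009897

N = 202645; Wₕ = Nₕ/N.
shift 1: (32323/202645)²·3.45²/762 = 0.0003974063
shift 2: (62699/202645)²·4.45²/3966 = 0.0004779877
shift 3: (65672/202645)²·1.44²/14024 = 0.0000155289
shift 4: (41951/202645)²·4.45²/8596 = 0.0000987271
Sum = 0.0009896501 → 0.0009897.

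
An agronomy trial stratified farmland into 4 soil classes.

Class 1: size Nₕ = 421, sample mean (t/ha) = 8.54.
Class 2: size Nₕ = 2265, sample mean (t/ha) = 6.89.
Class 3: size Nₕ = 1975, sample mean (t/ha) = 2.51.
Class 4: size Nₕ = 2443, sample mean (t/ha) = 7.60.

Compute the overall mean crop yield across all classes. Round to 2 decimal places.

6.01

N = 421 + 2265 + 1975 + 2443 = 7104.
Weight each subgroup mean by Nₕ/N and sum.
Σ Nₕx̄ₕ = 421·8.54 + 2265·6.89 + 1975·2.51 + 2443·7.60 = 3595.34 + 15605.85 + 4957.25 + 18566.8 = 42725.24.
Divide by N: 42725.24 / 7104 = 6.0143... → 6.01.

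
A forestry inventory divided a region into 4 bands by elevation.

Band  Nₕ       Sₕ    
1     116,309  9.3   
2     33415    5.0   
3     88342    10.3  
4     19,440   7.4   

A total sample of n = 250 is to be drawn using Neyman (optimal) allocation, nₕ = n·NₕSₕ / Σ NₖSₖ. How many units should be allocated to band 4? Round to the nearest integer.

16

1: NₕSₕ = 116309·9.3 = 1081673.7
2: NₕSₕ = 33415·5.0 = 167075
3: NₕSₕ = 88342·10.3 = 909922.6
4: NₕSₕ = 19440·7.4 = 143856
Σ NₕSₕ = 2302527.3.
n_4 = 250·143856/2302527.3 = 15.619... → 16.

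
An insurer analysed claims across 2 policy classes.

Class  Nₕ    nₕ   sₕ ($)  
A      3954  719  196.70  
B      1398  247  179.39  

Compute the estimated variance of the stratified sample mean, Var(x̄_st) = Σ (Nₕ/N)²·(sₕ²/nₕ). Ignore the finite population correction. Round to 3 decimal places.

N = 5352. Term for each stratum: Wₕ²sₕ²/nₕ.
Var(x̄_st) = 29.371150 + 8.889588 = 38.260738 → 38.261.

38.261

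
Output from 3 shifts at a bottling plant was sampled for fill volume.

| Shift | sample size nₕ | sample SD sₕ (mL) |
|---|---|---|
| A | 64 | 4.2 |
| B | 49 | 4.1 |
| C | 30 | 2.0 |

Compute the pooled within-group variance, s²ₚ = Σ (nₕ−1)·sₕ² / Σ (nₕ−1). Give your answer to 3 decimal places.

Degrees of freedom: 63 + 48 + 29 = 140.
Σ(nₕ−1)sₕ² = 63·17.64 + 48·16.81 + 29·4 = 2034.2.
s²ₚ = 2034.2 / 140 = 14.53 → 14.530.

14.530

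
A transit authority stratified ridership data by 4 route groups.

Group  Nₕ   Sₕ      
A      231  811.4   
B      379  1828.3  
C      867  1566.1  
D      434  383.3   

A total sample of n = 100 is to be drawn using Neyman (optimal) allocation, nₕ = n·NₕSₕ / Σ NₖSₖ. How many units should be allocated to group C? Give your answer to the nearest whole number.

A: NₕSₕ = 231·811.4 = 187433.4
B: NₕSₕ = 379·1828.3 = 692925.7
C: NₕSₕ = 867·1566.1 = 1357808.7
D: NₕSₕ = 434·383.3 = 166352.2
Σ NₕSₕ = 2404520.
n_C = 100·1357808.7/2404520 = 56.469... → 56.

56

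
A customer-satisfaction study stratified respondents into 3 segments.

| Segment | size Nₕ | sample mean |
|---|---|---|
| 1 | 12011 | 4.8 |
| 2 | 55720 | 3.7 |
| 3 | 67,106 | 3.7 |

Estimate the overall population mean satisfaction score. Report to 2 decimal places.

N = 134837; weights Wₕ = Nₕ/N = (0.0891, 0.4132, 0.4977).
x̄_st = Σ Wₕ·x̄ₕ = 0.0891·4.8 + 0.4132·3.7 + 0.4977·3.7 ≈ 3.7980...
→ 3.80.

3.80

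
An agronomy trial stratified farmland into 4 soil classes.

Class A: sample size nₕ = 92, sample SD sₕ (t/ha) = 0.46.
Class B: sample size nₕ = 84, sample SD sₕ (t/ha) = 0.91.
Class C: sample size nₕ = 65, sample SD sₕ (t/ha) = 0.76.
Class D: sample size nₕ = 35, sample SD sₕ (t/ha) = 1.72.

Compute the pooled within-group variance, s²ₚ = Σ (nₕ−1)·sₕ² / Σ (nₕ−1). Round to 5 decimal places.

Degrees of freedom: 91 + 83 + 64 + 34 = 272.
Σ(nₕ−1)sₕ² = 91·0.2116 + 83·0.8281 + 64·0.5776 + 34·2.9584 = 225.5399.
s²ₚ = 225.5399 / 272 = 0.8291908... → 0.82919.

0.82919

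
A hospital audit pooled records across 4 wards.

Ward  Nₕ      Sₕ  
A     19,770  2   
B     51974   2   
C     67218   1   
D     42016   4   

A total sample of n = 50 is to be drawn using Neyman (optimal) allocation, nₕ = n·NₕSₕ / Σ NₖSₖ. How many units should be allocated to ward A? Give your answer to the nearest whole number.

Σ NₕSₕ = 19770·2 + 51974·2 + 67218·1 + 42016·4 = 378770.
Share for A: 39540/378770 = 0.10439.
n_A = 50 × 0.10439 = 5.220... → 5.

5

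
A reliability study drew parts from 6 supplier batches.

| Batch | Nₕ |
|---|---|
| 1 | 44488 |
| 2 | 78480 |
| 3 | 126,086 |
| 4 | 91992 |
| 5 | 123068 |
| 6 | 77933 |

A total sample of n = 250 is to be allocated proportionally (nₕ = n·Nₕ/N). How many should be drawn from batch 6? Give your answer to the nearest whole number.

36

N = 44488 + 78480 + 126086 + 91992 + 123068 + 77933 = 542047.
n_6 = 250·77933/542047 = 35.944... → 36.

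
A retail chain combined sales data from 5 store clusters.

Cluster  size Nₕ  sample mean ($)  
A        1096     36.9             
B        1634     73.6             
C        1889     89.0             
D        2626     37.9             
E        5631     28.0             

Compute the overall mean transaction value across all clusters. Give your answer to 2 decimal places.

N = 1096 + 1634 + 1889 + 2626 + 5631 = 12876.
Overall mean = Σ (Nₕ/N)·x̄ₕ — weight by population share, not a simple average.
Σ Nₕx̄ₕ = 1096·36.9 + 1634·73.6 + 1889·89.0 + 2626·37.9 + 5631·28.0 = 40442.4 + 120262.4 + 168121 + 99525.4 + 157668 = 586019.2.
Divide by N: 586019.2 / 12876 = 45.5125... → 45.51.

45.51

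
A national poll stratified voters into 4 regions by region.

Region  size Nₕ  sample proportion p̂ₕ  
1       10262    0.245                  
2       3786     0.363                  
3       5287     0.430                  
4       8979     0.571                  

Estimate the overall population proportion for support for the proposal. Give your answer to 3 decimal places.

N = 10262 + 3786 + 5287 + 8979 = 28314.
Overall proportion = Σ (Nₕ/N)·p̂ₕ.
Σ Nₕp̂ₕ = 2514.19 + 1374.318 + 2273.41 + 5127.009 = 11288.927.
11288.927 / 28314 = 0.39870... → 0.399.

0.399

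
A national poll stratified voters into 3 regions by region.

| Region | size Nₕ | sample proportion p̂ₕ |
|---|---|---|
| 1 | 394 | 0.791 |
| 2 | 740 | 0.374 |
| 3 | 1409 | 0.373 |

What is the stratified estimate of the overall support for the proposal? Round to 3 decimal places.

0.438

Wₕ = Nₕ/N with N = 2543: 0.1549, 0.2910, 0.5541.
p̂_st = 0.1549·0.791 + 0.2910·0.374 + 0.5541·0.373 ≈ 0.43805... → 0.438.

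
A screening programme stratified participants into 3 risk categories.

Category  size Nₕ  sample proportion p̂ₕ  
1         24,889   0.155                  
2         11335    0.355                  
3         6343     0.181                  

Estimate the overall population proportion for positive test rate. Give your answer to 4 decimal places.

N = 24889 + 11335 + 6343 = 42567.
Overall proportion = Σ (Nₕ/N)·p̂ₕ.
Σ Nₕp̂ₕ = 3857.795 + 4023.925 + 1148.083 = 9029.803.
9029.803 / 42567 = 0.212132... → 0.2121.

0.2121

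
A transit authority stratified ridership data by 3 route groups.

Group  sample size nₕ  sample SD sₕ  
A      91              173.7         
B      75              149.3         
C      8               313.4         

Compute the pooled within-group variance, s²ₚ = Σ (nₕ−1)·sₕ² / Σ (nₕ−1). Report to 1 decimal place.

29546.7

Degrees of freedom: 90 + 74 + 7 = 171.
Σ(nₕ−1)sₕ² = 90·30171.69 + 74·22290.49 + 7·98219.56 = 5052485.28.
s²ₚ = 5052485.28 / 171 = 29546.698... → 29546.7.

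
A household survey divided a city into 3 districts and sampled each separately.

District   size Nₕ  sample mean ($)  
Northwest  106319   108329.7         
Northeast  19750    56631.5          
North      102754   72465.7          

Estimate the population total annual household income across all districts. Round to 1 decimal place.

20082118037.1

Estimate total by summing Nₕ·x̄ₕ over strata.
106319·108329.7 + 19750·56631.5 + 102754·72465.7 = 11517505374.3 + 1118472125 + 7446140537.8 = 20082118037.1.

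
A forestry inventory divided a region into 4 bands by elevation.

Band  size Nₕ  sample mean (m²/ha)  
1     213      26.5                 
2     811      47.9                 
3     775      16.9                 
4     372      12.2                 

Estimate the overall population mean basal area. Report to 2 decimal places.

28.62

x̄_st = (Σ Nₕx̄ₕ) / (Σ Nₕ) = (213·26.5 + 811·47.9 + 775·16.9 + 372·12.2) / 2171
= 62127.3 / 2171 = 28.6169... → 28.62.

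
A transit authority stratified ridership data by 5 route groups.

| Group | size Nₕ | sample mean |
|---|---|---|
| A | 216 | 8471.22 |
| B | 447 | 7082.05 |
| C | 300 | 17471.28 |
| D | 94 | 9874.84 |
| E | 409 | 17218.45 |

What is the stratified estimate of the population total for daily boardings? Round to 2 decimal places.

A: 216·8471.22 = 1829783.52
B: 447·7082.05 = 3165676.35
C: 300·17471.28 = 5241384
D: 94·9874.84 = 928234.96
E: 409·17218.45 = 7042346.05
τ̂ = Σ Nₕx̄ₕ = 18207424.88.

18207424.88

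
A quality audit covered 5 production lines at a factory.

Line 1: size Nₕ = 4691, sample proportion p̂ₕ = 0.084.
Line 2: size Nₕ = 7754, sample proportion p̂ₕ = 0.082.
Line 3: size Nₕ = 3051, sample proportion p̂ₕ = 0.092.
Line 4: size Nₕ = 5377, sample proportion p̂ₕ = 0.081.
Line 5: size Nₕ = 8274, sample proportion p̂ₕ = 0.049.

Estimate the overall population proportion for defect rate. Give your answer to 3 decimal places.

N = 4691 + 7754 + 3051 + 5377 + 8274 = 29147.
Overall proportion = Σ (Nₕ/N)·p̂ₕ.
Σ Nₕp̂ₕ = 394.044 + 635.828 + 280.692 + 435.537 + 405.426 = 2151.527.
2151.527 / 29147 = 0.07382... → 0.074.

0.074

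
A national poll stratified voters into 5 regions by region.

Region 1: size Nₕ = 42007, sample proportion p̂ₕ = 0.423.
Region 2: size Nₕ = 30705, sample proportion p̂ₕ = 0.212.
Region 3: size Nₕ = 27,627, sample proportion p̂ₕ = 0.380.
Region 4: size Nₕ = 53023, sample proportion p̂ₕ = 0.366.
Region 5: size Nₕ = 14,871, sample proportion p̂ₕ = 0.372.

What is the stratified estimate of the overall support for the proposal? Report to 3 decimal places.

0.355

N = 42007 + 30705 + 27627 + 53023 + 14871 = 168233.
Overall proportion = Σ (Nₕ/N)·p̂ₕ.
Σ Nₕp̂ₕ = 17768.961 + 6509.46 + 10498.26 + 19406.418 + 5532.012 = 59715.111.
59715.111 / 168233 = 0.35495... → 0.355.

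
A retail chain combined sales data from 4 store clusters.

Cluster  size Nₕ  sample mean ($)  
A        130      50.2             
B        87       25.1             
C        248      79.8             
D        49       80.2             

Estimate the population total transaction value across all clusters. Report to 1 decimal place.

32429.9

A: 130·50.2 = 6526
B: 87·25.1 = 2183.7
C: 248·79.8 = 19790.4
D: 49·80.2 = 3929.8
τ̂ = Σ Nₕx̄ₕ = 32429.9.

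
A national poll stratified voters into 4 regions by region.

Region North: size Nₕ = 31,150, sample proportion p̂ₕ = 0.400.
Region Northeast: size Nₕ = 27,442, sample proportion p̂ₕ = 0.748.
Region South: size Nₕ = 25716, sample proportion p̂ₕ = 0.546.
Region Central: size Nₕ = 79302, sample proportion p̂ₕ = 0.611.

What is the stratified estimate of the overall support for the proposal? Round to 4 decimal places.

0.5836

Wₕ = Nₕ/N with N = 163610: 0.1904, 0.1677, 0.1572, 0.4847.
p̂_st = 0.1904·0.400 + 0.1677·0.748 + 0.1572·0.546 + 0.4847·0.611 ≈ 0.583589... → 0.5836.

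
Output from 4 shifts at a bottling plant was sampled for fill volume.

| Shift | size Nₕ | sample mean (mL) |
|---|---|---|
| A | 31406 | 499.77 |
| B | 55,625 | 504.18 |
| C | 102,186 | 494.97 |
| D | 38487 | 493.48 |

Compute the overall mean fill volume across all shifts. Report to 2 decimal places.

497.63

N = 31406 + 55625 + 102186 + 38487 = 227704.
Overall mean = Σ (Nₕ/N)·x̄ₕ — weight by population share, not a simple average.
Σ Nₕx̄ₕ = 31406·499.77 + 55625·504.18 + 102186·494.97 + 38487·493.48 = 15695776.62 + 28045012.5 + 50579004.42 + 18992564.76 = 113312358.3.
Divide by N: 113312358.3 / 227704 = 497.6301... → 497.63.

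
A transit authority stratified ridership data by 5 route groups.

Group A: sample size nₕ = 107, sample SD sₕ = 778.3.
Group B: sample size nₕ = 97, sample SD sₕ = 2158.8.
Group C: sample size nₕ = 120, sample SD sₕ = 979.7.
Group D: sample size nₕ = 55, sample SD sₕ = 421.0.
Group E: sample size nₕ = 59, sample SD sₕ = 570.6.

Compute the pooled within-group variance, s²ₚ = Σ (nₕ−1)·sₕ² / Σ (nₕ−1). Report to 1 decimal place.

A: (107−1)·778.3² = 106·605750.89 = 64209594.34
B: (97−1)·2158.8² = 96·4660417.44 = 447400074.24
C: (120−1)·979.7² = 119·959812.09 = 114217638.71
D: (55−1)·421.0² = 54·177241 = 9571014
E: (59−1)·570.6² = 58·325584.36 = 18883892.88
Numerator = 654282214.17; denominator = Σ(nₕ−1) = 433.
s²ₚ = 654282214.17/433 = 1511044.375... → 1511044.4.

1511044.4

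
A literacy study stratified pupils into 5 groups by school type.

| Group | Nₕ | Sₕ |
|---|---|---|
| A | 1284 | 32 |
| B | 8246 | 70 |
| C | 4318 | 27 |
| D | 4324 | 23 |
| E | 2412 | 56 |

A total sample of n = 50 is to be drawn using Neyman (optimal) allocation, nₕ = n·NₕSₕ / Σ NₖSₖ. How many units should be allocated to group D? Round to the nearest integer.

5

A: NₕSₕ = 1284·32 = 41088
B: NₕSₕ = 8246·70 = 577220
C: NₕSₕ = 4318·27 = 116586
D: NₕSₕ = 4324·23 = 99452
E: NₕSₕ = 2412·56 = 135072
Σ NₕSₕ = 969418.
n_D = 50·99452/969418 = 5.129... → 5.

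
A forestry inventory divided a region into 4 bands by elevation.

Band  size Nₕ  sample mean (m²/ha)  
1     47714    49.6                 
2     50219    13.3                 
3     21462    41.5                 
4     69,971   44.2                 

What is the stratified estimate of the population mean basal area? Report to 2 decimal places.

37.06

N = 189366; weights Wₕ = Nₕ/N = (0.2520, 0.2652, 0.1133, 0.3695).
x̄_st = Σ Wₕ·x̄ₕ = 0.2520·49.6 + 0.2652·13.3 + 0.1133·41.5 + 0.3695·44.2 ≈ 37.0601...
→ 37.06.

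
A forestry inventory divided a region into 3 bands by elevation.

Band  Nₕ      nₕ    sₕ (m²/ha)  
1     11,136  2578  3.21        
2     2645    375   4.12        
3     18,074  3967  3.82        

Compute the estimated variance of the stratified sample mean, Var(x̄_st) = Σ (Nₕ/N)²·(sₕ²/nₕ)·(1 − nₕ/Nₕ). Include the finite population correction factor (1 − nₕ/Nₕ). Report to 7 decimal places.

N = 31855. Term for each stratum: Wₕ²sₕ²/nₕ·(1−nₕ/Nₕ).
Var(x̄_st) = 0.0003753820 + 0.0002678302 + 0.0009242687 = 0.0015674809 → 0.0015675.

0.0015675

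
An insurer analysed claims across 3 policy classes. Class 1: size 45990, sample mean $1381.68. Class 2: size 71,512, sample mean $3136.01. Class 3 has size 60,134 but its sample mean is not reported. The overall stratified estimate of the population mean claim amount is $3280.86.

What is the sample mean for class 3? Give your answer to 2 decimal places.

4905.59

N = 45990 + 71512 + 60134 = 177636.
Overall total = μ·N = 3280.86·177636 = 582798846.96.
Subtract the known strata: 45990·1381.68 + 71512·3136.01 = 287805810.32.
Remaining total for class 3: 582798846.96 − 287805810.32 = 294993036.64.
Divide by its size: 294993036.64 / 60134 = 4905.5948... → 4905.59.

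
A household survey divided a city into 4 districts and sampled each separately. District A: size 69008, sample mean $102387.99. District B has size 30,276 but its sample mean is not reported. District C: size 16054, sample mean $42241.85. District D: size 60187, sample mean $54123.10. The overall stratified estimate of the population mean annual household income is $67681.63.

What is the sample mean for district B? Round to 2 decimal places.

29018.70

Σ Nₕx̄ₕ = N·μ, so 30276·x̄_B = 175525·67681.63 − (69008·102387.99 + 16054·42241.85 + 60187·54123.10).
= 11879818105.75 − 11001248093.52 = 878570012.23.
x̄_B = 878570012.23 / 30276 = 29018.6951... → 29018.70.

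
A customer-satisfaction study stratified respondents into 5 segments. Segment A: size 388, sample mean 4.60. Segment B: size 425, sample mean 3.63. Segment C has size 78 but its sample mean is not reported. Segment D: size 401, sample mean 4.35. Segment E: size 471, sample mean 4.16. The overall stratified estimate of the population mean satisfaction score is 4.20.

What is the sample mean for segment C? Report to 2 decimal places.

Σ Nₕx̄ₕ = N·μ, so 78·x̄_C = 1763·4.20 − (388·4.60 + 425·3.63 + 401·4.35 + 471·4.16).
= 7404.6 − 7031.26 = 373.34.
x̄_C = 373.34 / 78 = 4.7864... → 4.79.

4.79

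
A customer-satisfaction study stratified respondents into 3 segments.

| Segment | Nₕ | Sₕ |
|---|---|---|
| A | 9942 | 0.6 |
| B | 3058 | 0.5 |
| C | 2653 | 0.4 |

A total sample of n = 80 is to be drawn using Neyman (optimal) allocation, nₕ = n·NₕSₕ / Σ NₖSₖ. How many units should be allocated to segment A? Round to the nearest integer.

Σ NₕSₕ = 9942·0.6 + 3058·0.5 + 2653·0.4 = 8555.4.
Share for A: 5965.2/8555.4 = 0.69724.
n_A = 80 × 0.69724 = 55.780... → 56.

56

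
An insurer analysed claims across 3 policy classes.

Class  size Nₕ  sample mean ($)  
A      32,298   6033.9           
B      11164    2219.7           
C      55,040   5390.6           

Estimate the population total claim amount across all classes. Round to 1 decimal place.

516362257.0

Population total = Σ Nₕ·x̄ₕ (each stratum's size times its mean).
32298·6033.9 + 11164·2219.7 + 55040·5390.6 = 194882902.2 + 24780730.8 + 296698624 = 516362257.0.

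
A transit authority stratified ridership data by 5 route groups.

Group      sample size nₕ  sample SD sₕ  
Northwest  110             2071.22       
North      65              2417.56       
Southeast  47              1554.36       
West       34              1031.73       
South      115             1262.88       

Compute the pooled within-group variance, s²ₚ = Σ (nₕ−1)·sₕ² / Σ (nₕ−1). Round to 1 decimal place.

Degrees of freedom: 109 + 64 + 46 + 33 + 114 = 366.
Σ(nₕ−1)sₕ² = 109·4289952.2884 + 64·5844596.3536 + 46·2416035.0096 + 33·1064466.7929 + 114·1594865.8944 = 1169738692.6349.
s²ₚ = 1169738692.6349 / 366 = 3196007.357... → 3196007.4.

3196007.4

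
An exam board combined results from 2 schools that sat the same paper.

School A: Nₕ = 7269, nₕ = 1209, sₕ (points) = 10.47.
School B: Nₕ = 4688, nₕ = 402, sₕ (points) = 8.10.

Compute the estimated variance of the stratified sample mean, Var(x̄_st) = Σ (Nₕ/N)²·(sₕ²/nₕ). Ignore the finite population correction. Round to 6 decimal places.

N = 11957; Wₕ = Nₕ/N.
school A: (7269/11957)²·10.47²/1209 = 0.033509808
school B: (4688/11957)²·8.10²/402 = 0.025088502
Sum = 0.058598310 → 0.058598.

0.058598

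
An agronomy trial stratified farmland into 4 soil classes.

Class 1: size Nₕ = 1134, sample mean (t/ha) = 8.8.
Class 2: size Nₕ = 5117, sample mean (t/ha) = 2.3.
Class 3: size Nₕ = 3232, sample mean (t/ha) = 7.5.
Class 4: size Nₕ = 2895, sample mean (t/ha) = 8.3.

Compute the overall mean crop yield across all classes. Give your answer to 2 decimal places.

x̄_st = (Σ Nₕx̄ₕ) / (Σ Nₕ) = (1134·8.8 + 5117·2.3 + 3232·7.5 + 2895·8.3) / 12378
= 70016.8 / 12378 = 5.6566... → 5.66.

5.66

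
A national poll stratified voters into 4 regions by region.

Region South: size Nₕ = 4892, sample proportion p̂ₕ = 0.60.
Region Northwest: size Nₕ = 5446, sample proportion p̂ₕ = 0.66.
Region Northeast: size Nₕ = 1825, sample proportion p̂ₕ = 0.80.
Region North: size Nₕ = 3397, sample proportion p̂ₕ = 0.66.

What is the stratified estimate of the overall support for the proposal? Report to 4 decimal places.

0.6576

Wₕ = Nₕ/N with N = 15560: 0.3144, 0.3500, 0.1173, 0.2183.
p̂_st = 0.3144·0.60 + 0.3500·0.66 + 0.1173·0.80 + 0.2183·0.66 ≈ 0.657557... → 0.6576.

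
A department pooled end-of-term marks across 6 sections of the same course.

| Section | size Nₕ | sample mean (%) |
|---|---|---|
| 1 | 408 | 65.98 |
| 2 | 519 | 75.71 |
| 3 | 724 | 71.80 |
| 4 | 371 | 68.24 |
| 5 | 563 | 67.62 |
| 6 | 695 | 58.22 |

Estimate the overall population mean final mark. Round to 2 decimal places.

67.70

N = 408 + 519 + 724 + 371 + 563 + 695 = 3280.
Overall mean = Σ (Nₕ/N)·x̄ₕ — weight by population share, not a simple average.
Σ Nₕx̄ₕ = 408·65.98 + 519·75.71 + 724·71.80 + 371·68.24 + 563·67.62 + 695·58.22 = 26919.84 + 39293.49 + 51983.2 + 25317.04 + 38070.06 + 40462.9 = 222046.53.
Divide by N: 222046.53 / 3280 = 67.6971... → 67.70.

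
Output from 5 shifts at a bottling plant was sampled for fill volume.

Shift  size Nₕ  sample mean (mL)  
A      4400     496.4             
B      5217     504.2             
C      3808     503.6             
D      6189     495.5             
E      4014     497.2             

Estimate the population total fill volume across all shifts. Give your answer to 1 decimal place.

11794690.5

Estimate total by summing Nₕ·x̄ₕ over strata.
4400·496.4 + 5217·504.2 + 3808·503.6 + 6189·495.5 + 4014·497.2 = 2184160 + 2630411.4 + 1917708.8 + 3066649.5 + 1995760.8 = 11794690.5.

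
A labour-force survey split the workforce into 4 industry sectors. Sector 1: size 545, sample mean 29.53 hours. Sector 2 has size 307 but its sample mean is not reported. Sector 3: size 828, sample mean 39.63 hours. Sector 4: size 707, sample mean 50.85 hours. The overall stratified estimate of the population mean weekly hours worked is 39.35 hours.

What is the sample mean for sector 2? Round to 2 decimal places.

Σ Nₕx̄ₕ = N·μ, so 307·x̄_2 = 2387·39.35 − (545·29.53 + 828·39.63 + 707·50.85).
= 93928.45 − 84858.44 = 9070.01.
x̄_2 = 9070.01 / 307 = 29.5440... → 29.54.

29.54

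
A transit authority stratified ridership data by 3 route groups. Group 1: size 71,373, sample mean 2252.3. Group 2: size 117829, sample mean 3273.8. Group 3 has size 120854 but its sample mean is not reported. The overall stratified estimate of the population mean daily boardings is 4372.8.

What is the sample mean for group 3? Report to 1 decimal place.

Σ Nₕx̄ₕ = N·μ, so 120854·x̄_3 = 310056·4372.8 − (71373·2252.3 + 117829·3273.8).
= 1355812876.8 − 546501988.1 = 809310888.7.
x̄_3 = 809310888.7 / 120854 = 6696.600... → 6696.6.

6696.6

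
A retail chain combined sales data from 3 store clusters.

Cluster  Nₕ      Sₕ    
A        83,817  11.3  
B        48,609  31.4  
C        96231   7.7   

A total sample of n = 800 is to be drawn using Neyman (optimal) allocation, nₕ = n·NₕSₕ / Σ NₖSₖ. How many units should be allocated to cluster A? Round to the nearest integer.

236

Σ NₕSₕ = 83817·11.3 + 48609·31.4 + 96231·7.7 = 3214433.4.
Share for A: 947132.1/3214433.4 = 0.29465.
n_A = 800 × 0.29465 = 235.720... → 236.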